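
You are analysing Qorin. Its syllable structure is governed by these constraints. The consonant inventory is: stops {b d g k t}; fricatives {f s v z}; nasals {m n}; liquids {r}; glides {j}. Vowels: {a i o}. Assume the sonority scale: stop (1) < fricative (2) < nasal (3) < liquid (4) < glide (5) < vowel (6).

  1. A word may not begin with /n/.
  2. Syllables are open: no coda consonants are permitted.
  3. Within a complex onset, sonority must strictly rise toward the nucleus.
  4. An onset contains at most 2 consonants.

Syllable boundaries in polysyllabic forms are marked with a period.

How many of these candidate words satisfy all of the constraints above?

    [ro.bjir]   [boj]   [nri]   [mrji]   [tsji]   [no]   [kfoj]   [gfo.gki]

0

[ro.bjir] — violates constraint 2: syllable 2 coda /r/ has 1 consonant (> 0) → illicit
[boj] — violates constraint 2: syllable 1 coda /j/ has 1 consonant (> 0) → illicit
[nri] — violates constraint 1: word begins with /n/ → illicit
[mrji] — violates constraint 4: syllable 1 onset /mrj/ has 3 consonants (> 2) → illicit
[tsji] — violates constraint 4: syllable 1 onset /tsj/ has 3 consonants (> 2) → illicit
[no] — violates constraint 1: word begins with /n/ → illicit
[kfoj] — violates constraint 2: syllable 1 coda /j/ has 1 consonant (> 0) → illicit
[gfo.gki] — violates constraint 3: syllable 2 onset /gk/: /g/ (stop, 1) → /k/ (stop, 1) does not rise → illicit
No form is licit → 0.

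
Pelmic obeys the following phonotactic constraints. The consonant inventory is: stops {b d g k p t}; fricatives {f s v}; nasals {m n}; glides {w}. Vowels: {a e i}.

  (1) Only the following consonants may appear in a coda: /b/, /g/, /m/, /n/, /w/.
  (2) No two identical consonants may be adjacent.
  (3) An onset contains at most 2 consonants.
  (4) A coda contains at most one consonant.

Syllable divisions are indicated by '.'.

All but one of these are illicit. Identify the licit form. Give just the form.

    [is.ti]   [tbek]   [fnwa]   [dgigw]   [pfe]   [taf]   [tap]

[pfe]

[is.ti] — violates constraint 1: syllable 1 coda contains /s/, which is not a licensed coda consonant → illicit
[tbek] — violates constraint 1: syllable 1 coda contains /k/, which is not a licensed coda consonant → illicit
[fnwa] — violates constraint 3: syllable 1 onset /fnw/ has 3 consonants (> 2) → illicit
[dgigw] — violates constraint 4: syllable 1 coda /gw/ has 2 consonants (> 1) → illicit
[pfe] — σ1 onset /pf/ (2C), coda /∅/ ok → licit
[taf] — violates constraint 1: syllable 1 coda contains /f/, which is not a licensed coda consonant → illicit
[tap] — violates constraint 1: syllable 1 coda contains /p/, which is not a licensed coda consonant → illicit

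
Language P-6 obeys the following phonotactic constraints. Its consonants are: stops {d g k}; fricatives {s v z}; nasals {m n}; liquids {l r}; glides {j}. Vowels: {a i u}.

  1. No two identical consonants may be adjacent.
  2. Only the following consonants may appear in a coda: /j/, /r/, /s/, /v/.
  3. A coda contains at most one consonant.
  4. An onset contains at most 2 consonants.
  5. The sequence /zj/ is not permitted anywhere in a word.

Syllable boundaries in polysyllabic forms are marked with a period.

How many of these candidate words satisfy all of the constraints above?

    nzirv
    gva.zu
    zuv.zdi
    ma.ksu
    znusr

nzirv — violates constraint 3: syllable 1 coda /rv/ has 2 consonants (> 1) → not permitted
gva.zu — σ1 onset /gv/ (2C), coda /∅/ ok; σ2 onset /z/, coda /∅/ ok → permitted
zuv.zdi — σ1 onset /z/, coda /v/ ok; σ2 onset /zd/ (2C), coda /∅/ ok → permitted
ma.ksu — σ1 onset /m/, coda /∅/ ok; σ2 onset /ks/ (2C), coda /∅/ ok → permitted
znusr — violates constraint 3: syllable 1 coda /sr/ has 2 consonants (> 1) → not permitted
Permitted: gva.zu, zuv.zdi, ma.ksu → 3.

3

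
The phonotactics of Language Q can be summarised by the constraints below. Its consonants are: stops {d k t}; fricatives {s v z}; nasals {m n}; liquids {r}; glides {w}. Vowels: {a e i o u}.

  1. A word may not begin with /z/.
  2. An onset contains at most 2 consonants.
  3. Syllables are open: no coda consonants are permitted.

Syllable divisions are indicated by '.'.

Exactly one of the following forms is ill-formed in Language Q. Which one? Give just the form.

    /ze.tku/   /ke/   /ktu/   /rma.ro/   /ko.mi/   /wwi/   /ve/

/ze.tku/

/ze.tku/ — violates constraint 1: word begins with /z/ → ill-formed
/ke/ — σ1 onset /k/, coda /∅/ ok → well-formed
/ktu/ — σ1 onset /kt/ (2C), coda /∅/ ok → well-formed
/rma.ro/ — σ1 onset /rm/ (2C), coda /∅/ ok; σ2 onset /r/, coda /∅/ ok → well-formed
/ko.mi/ — σ1 onset /k/, coda /∅/ ok; σ2 onset /m/, coda /∅/ ok → well-formed
/wwi/ — σ1 onset /ww/ (2C), coda /∅/ ok → well-formed
/ve/ — σ1 onset /v/, coda /∅/ ok → well-formed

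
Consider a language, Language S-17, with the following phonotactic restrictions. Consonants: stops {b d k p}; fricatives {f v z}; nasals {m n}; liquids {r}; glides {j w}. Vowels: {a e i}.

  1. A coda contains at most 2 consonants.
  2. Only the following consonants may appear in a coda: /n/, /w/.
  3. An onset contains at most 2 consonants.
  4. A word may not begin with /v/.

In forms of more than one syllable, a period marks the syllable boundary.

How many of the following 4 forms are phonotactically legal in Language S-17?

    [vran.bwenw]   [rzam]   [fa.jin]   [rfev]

[vran.bwenw] — violates constraint 4: word begins with /v/ → phonotactically illegal
[rzam] — violates constraint 2: syllable 1 coda contains /m/, which is not a licensed coda consonant → phonotactically illegal
[fa.jin] — σ1 onset /f/, coda /∅/ ok; σ2 onset /j/, coda /n/ ok → phonotactically legal
[rfev] — violates constraint 2: syllable 1 coda contains /v/, which is not a licensed coda consonant → phonotactically illegal
Phonotactically legal: [fa.jin] → 1.

1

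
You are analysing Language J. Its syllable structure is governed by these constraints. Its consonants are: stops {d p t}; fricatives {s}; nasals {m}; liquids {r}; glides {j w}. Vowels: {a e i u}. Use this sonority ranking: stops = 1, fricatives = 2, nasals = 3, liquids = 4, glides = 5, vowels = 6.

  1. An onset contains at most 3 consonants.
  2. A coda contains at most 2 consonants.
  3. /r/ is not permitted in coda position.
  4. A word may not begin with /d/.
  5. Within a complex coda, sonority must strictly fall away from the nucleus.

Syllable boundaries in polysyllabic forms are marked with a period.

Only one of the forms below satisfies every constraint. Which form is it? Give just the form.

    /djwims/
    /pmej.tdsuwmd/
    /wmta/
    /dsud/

/djwims/ — violates constraint 4: word begins with /d/ → ill-formed
/pmej.tdsuwmd/ — violates constraint 2: syllable 2 coda /wmd/ has 3 consonants (> 2) → ill-formed
/wmta/ — σ1 onset /wmt/ (3C), coda /∅/ ok → well-formed
/dsud/ — violates constraint 4: word begins with /d/ → ill-formed

/wmta/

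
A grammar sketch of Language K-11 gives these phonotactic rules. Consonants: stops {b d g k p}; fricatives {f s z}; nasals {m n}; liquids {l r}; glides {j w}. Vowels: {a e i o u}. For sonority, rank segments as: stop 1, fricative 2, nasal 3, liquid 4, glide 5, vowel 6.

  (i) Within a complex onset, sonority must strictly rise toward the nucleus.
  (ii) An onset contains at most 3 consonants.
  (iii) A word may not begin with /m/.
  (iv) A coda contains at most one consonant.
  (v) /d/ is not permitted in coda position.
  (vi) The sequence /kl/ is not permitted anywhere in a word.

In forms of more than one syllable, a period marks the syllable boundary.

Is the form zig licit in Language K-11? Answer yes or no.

zig — σ1 onset /z/, coda /g/ ok → licit

yes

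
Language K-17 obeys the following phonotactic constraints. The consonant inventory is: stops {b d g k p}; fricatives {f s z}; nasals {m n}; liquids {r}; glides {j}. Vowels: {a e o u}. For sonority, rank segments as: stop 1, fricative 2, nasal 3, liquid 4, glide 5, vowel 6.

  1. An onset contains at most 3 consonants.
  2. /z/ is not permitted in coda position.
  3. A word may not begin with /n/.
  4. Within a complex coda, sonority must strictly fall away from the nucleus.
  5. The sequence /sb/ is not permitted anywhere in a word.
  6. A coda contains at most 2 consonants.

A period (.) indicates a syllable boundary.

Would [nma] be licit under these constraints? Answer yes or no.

[nma] — violates constraint 3: word begins with /n/ → illicit

no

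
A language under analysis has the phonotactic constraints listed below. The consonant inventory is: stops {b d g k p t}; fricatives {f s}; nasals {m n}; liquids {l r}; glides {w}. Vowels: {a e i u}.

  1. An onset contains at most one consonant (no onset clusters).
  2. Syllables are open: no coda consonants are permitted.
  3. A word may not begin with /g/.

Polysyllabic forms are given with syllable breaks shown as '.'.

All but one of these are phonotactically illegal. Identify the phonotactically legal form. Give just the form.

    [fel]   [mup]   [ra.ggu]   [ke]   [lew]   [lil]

[ke]

[fel] — violates constraint 2: syllable 1 coda /l/ has 1 consonant (> 0) → phonotactically illegal
[mup] — violates constraint 2: syllable 1 coda /p/ has 1 consonant (> 0) → phonotactically illegal
[ra.ggu] — violates constraint 1: syllable 2 onset /gg/ has 2 consonants (> 1) → phonotactically illegal
[ke] — σ1 onset /k/, coda /∅/ ok → phonotactically legal
[lew] — violates constraint 2: syllable 1 coda /w/ has 1 consonant (> 0) → phonotactically illegal
[lil] — violates constraint 2: syllable 1 coda /l/ has 1 consonant (> 0) → phonotactically illegal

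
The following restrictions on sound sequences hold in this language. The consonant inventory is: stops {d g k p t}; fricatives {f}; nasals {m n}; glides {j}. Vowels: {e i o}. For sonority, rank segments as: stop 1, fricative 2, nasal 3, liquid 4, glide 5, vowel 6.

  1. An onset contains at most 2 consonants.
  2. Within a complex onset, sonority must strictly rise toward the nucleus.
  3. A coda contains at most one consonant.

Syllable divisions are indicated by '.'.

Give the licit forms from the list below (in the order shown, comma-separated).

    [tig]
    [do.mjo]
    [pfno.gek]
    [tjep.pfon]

[tig] — σ1 onset /t/, coda /g/ ok → licit
[do.mjo] — σ1 onset /d/, coda /∅/ ok; σ2 onset /mj/ (3→5 rises), coda /∅/ ok → licit
[pfno.gek] — violates constraint 1: syllable 1 onset /pfn/ has 3 consonants (> 2) → illicit
[tjep.pfon] — σ1 onset /tj/ (1→5 rises), coda /p/ ok; σ2 onset /pf/ (1→2 rises), coda /n/ ok → licit

[tig], [do.mjo], [tjep.pfon]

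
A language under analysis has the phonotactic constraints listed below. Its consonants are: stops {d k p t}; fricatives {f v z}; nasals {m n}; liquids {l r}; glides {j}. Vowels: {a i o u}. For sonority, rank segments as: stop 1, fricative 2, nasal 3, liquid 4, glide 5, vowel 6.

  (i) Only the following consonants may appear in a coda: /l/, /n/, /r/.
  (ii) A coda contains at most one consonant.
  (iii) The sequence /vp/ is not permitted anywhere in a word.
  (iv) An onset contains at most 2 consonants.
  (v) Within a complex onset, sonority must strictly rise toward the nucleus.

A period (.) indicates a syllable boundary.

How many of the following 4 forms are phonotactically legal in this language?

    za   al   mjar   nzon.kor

3

za — σ1 onset /z/, coda /∅/ ok → phonotactically legal
al — σ1 onset /∅/, coda /l/ ok → phonotactically legal
mjar — σ1 onset /mj/ (3→5 rises), coda /r/ ok → phonotactically legal
nzon.kor — violates constraint (v): syllable 1 onset /nz/: /n/ (nasal, 3) → /z/ (fricative, 2) does not rise → phonotactically illegal
Phonotactically legal: za, al, mjar → 3.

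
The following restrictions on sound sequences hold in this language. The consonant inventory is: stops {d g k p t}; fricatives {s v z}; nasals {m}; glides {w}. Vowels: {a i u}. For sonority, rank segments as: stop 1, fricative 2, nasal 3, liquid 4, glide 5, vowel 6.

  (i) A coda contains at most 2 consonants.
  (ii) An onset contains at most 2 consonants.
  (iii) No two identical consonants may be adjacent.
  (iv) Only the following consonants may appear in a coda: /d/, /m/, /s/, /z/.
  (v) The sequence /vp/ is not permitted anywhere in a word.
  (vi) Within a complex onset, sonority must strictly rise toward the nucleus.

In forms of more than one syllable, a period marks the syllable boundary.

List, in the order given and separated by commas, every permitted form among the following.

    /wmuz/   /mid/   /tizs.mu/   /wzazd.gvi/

/mid/, /tizs.mu/

/wmuz/ — violates constraint (vi): syllable 1 onset /wm/: /w/ (glide, 5) → /m/ (nasal, 3) does not rise → not permitted
/mid/ — σ1 onset /m/, coda /d/ ok → permitted
/tizs.mu/ — σ1 onset /t/, coda /zs/ (2C) ok; σ2 onset /m/, coda /∅/ ok → permitted
/wzazd.gvi/ — violates constraint (vi): syllable 1 onset /wz/: /w/ (glide, 5) → /z/ (fricative, 2) does not rise → not permitted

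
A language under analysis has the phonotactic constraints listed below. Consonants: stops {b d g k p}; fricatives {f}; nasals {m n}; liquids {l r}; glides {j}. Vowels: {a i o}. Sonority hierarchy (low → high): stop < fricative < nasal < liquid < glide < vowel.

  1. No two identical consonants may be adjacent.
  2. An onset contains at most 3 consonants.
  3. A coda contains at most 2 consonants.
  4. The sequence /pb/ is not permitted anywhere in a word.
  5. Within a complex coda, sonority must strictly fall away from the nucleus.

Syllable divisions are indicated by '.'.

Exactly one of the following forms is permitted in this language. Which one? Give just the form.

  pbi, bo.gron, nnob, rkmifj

bo.gron

pbi — violates constraint 4: contains banned sequence /pb/ → not permitted
bo.gron — σ1 onset /b/, coda /∅/ ok; σ2 onset /gr/ (2C), coda /n/ ok → permitted
nnob — violates constraint 1: adjacent identical consonants /nn/ → not permitted
rkmifj — violates constraint 5: syllable 1 coda /fj/: /f/ (fricative, 2) → /j/ (glide, 5) does not fall → not permitted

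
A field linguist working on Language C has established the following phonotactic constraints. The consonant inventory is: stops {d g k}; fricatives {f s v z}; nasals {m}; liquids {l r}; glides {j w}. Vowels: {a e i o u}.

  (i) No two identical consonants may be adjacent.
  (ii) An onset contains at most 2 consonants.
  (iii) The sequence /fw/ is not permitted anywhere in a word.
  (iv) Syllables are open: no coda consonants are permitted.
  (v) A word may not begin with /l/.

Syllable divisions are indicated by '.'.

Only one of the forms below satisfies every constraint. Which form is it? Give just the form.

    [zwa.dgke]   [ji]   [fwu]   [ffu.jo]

[zwa.dgke] — violates constraint (ii): syllable 2 onset /dgk/ has 3 consonants (> 2) → phonotactically illegal
[ji] — σ1 onset /j/, coda /∅/ ok → phonotactically legal
[fwu] — violates constraint (iii): contains banned sequence /fw/ → phonotactically illegal
[ffu.jo] — violates constraint (i): adjacent identical consonants /ff/ → phonotactically illegal

[ji]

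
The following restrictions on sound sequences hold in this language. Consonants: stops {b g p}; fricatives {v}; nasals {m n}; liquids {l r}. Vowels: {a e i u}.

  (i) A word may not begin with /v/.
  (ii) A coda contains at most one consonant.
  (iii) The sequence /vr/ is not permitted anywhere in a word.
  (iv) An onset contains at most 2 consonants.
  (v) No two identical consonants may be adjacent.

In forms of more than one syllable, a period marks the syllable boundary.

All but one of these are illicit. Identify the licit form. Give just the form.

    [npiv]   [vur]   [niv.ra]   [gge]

[npiv]

[npiv] — σ1 onset /np/ (2C), coda /v/ ok → licit
[vur] — violates constraint (i): word begins with /v/ → illicit
[niv.ra] — violates constraint (iii): contains banned sequence /vr/ → illicit
[gge] — violates constraint (v): adjacent identical consonants /gg/ → illicit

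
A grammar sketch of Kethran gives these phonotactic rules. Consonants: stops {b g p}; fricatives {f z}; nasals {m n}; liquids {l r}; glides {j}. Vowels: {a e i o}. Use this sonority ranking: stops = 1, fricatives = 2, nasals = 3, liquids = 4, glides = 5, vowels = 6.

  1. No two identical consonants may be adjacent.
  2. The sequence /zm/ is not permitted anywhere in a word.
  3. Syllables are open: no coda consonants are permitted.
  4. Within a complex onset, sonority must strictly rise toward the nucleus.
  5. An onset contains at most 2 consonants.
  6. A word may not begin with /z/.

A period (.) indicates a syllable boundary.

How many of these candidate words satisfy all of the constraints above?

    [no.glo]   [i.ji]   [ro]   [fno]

4

[no.glo] — σ1 onset /n/, coda /∅/ ok; σ2 onset /gl/ (1→4 rises), coda /∅/ ok → well-formed
[i.ji] — σ1 onset /∅/, coda /∅/ ok; σ2 onset /j/, coda /∅/ ok → well-formed
[ro] — σ1 onset /r/, coda /∅/ ok → well-formed
[fno] — σ1 onset /fn/ (2→3 rises), coda /∅/ ok → well-formed
Well-formed: [no.glo], [i.ji], [ro], [fno] → 4.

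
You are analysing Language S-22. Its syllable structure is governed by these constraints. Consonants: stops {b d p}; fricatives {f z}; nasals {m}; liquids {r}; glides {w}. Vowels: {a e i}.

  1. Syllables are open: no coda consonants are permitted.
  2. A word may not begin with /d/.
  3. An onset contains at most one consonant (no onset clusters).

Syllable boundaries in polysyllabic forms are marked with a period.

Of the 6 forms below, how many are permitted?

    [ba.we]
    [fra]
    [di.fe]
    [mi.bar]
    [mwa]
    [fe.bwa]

[ba.we] — σ1 onset /b/, coda /∅/ ok; σ2 onset /w/, coda /∅/ ok → permitted
[fra] — violates constraint 3: syllable 1 onset /fr/ has 2 consonants (> 1) → not permitted
[di.fe] — violates constraint 2: word begins with /d/ → not permitted
[mi.bar] — violates constraint 1: syllable 2 coda /r/ has 1 consonant (> 0) → not permitted
[mwa] — violates constraint 3: syllable 1 onset /mw/ has 2 consonants (> 1) → not permitted
[fe.bwa] — violates constraint 3: syllable 2 onset /bw/ has 2 consonants (> 1) → not permitted
Permitted: [ba.we] → 1.

1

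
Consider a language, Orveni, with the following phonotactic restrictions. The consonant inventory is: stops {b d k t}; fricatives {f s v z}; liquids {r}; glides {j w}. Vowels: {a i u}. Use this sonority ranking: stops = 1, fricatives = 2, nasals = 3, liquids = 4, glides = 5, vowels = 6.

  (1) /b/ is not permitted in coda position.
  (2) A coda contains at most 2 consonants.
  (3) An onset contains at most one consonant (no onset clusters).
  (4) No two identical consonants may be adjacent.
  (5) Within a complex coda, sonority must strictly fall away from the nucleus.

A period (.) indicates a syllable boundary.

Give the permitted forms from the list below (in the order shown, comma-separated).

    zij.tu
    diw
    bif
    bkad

zij.tu — σ1 onset /z/, coda /j/ ok; σ2 onset /t/, coda /∅/ ok → permitted
diw — σ1 onset /d/, coda /w/ ok → permitted
bif — σ1 onset /b/, coda /f/ ok → permitted
bkad — violates constraint 3: syllable 1 onset /bk/ has 2 consonants (> 1) → not permitted

zij.tu, diw, bif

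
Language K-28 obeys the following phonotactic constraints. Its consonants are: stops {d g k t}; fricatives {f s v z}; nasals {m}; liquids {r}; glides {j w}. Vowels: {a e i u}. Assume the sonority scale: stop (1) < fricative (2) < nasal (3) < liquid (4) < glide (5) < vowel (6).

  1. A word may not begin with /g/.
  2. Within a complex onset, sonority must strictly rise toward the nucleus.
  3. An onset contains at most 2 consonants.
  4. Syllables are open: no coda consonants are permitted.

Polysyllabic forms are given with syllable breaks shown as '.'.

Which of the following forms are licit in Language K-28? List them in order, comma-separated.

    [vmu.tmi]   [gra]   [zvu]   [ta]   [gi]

[vmu.tmi] — σ1 onset /vm/ (2→3 rises), coda /∅/ ok; σ2 onset /tm/ (1→3 rises), coda /∅/ ok → licit
[gra] — violates constraint 1: word begins with /g/ → illicit
[zvu] — violates constraint 2: syllable 1 onset /zv/: /z/ (fricative, 2) → /v/ (fricative, 2) does not rise → illicit
[ta] — σ1 onset /t/, coda /∅/ ok → licit
[gi] — violates constraint 1: word begins with /g/ → illicit

[vmu.tmi], [ta]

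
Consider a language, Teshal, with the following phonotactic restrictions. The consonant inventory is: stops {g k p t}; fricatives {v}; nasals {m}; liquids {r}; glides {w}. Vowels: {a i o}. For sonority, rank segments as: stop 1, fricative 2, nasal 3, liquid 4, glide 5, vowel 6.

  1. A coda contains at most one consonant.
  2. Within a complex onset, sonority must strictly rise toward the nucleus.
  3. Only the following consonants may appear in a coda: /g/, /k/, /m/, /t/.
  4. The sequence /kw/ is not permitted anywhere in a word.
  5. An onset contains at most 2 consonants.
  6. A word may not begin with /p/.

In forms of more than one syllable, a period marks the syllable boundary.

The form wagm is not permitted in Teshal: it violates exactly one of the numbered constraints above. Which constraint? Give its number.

wagm: syllable 1 coda /gm/ has 2 consonants (> 1).
This is a violation of constraint 1: "A coda contains at most one consonant."
The remaining constraints (2, 3, 4, 5, 6) are satisfied.

1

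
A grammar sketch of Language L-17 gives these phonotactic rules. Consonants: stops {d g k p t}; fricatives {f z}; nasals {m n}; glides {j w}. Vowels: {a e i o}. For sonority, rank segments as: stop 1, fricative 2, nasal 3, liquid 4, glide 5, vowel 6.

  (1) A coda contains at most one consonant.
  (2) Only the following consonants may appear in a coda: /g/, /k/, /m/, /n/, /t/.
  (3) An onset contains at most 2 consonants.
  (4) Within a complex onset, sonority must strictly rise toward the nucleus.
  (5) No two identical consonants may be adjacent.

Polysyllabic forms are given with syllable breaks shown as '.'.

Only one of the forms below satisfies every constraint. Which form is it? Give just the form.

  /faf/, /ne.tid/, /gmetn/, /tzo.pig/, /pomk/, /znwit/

/tzo.pig/

/faf/ — violates constraint 2: syllable 1 coda contains /f/, which is not a licensed coda consonant → illicit
/ne.tid/ — violates constraint 2: syllable 2 coda contains /d/, which is not a licensed coda consonant → illicit
/gmetn/ — violates constraint 1: syllable 1 coda /tn/ has 2 consonants (> 1) → illicit
/tzo.pig/ — σ1 onset /tz/ (1→2 rises), coda /∅/ ok; σ2 onset /p/, coda /g/ ok → licit
/pomk/ — violates constraint 1: syllable 1 coda /mk/ has 2 consonants (> 1) → illicit
/znwit/ — violates constraint 3: syllable 1 onset /znw/ has 3 consonants (> 2) → illicit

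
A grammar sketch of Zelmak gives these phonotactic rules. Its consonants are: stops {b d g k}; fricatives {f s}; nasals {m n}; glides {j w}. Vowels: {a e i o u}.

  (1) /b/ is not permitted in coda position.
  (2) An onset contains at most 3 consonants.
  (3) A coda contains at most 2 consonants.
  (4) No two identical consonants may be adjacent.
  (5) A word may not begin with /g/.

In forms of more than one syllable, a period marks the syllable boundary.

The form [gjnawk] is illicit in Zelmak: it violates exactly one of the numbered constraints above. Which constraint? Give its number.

[gjnawk]: word begins with /g/.
This is a violation of constraint 5: "A word may not begin with /g/."
The remaining constraints (1, 2, 3, 4) are satisfied.

5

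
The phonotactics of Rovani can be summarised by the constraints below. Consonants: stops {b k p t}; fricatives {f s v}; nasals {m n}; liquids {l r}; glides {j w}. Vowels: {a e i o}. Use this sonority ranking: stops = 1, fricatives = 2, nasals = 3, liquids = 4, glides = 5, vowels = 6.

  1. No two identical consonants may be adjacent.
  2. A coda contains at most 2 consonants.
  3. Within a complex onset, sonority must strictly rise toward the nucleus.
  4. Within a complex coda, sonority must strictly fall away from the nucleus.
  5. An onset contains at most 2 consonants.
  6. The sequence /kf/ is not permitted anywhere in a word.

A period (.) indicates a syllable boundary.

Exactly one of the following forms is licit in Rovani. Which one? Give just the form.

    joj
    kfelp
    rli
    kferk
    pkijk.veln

joj

joj — σ1 onset /j/, coda /j/ ok → licit
kfelp — violates constraint 6: contains banned sequence /kf/ → illicit
rli — violates constraint 3: syllable 1 onset /rl/: /r/ (liquid, 4) → /l/ (liquid, 4) does not rise → illicit
kferk — violates constraint 6: contains banned sequence /kf/ → illicit
pkijk.veln — violates constraint 3: syllable 1 onset /pk/: /p/ (stop, 1) → /k/ (stop, 1) does not rise → illicit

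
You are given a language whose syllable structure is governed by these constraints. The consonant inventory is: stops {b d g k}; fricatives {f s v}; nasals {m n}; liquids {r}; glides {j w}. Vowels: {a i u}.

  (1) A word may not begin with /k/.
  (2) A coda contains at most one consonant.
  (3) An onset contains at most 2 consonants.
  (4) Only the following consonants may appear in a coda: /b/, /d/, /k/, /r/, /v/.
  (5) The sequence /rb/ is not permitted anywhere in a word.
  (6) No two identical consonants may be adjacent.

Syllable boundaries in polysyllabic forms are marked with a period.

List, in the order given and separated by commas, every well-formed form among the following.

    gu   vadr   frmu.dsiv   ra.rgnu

gu — σ1 onset /g/, coda /∅/ ok → well-formed
vadr — violates constraint 2: syllable 1 coda /dr/ has 2 consonants (> 1) → ill-formed
frmu.dsiv — violates constraint 3: syllable 1 onset /frm/ has 3 consonants (> 2) → ill-formed
ra.rgnu — violates constraint 3: syllable 2 onset /rgn/ has 3 consonants (> 2) → ill-formed

gu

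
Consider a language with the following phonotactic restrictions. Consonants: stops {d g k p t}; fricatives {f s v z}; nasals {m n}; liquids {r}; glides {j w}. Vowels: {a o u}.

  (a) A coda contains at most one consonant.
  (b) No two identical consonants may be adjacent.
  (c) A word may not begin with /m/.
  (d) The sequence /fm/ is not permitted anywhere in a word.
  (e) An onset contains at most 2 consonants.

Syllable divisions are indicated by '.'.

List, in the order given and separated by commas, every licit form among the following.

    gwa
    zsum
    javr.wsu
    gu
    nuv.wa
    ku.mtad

gwa — σ1 onset /gw/ (2C), coda /∅/ ok → licit
zsum — σ1 onset /zs/ (2C), coda /m/ ok → licit
javr.wsu — violates constraint (a): syllable 1 coda /vr/ has 2 consonants (> 1) → illicit
gu — σ1 onset /g/, coda /∅/ ok → licit
nuv.wa — σ1 onset /n/, coda /v/ ok; σ2 onset /w/, coda /∅/ ok → licit
ku.mtad — σ1 onset /k/, coda /∅/ ok; σ2 onset /mt/ (2C), coda /d/ ok → licit

gwa, zsum, gu, nuv.wa, ku.mtad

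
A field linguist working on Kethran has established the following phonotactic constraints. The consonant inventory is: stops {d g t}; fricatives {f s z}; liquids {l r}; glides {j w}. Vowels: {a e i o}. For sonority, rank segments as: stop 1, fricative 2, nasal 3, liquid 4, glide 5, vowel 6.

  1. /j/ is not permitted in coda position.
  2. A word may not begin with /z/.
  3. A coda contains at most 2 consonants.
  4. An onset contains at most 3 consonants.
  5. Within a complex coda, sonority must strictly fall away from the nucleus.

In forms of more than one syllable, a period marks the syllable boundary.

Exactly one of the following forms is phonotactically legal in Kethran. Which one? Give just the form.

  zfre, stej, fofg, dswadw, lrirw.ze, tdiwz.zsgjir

fofg

zfre — violates constraint 2: word begins with /z/ → phonotactically illegal
stej — violates constraint 1: syllable 1 coda contains /j/ → phonotactically illegal
fofg — σ1 onset /f/, coda /fg/ (2→1 falls) ok → phonotactically legal
dswadw — violates constraint 5: syllable 1 coda /dw/: /d/ (stop, 1) → /w/ (glide, 5) does not fall → phonotactically illegal
lrirw.ze — violates constraint 5: syllable 1 coda /rw/: /r/ (liquid, 4) → /w/ (glide, 5) does not fall → phonotactically illegal
tdiwz.zsgjir — violates constraint 4: syllable 2 onset /zsgj/ has 4 consonants (> 3) → phonotactically illegal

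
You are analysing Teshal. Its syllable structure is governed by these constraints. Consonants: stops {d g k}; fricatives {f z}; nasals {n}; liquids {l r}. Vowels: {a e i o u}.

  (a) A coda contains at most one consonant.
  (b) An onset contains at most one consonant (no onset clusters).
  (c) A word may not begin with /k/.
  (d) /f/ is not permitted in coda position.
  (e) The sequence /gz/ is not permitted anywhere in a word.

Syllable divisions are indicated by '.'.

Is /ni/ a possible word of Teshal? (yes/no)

/ni/ — σ1 onset /n/, coda /∅/ ok → well-formed

yes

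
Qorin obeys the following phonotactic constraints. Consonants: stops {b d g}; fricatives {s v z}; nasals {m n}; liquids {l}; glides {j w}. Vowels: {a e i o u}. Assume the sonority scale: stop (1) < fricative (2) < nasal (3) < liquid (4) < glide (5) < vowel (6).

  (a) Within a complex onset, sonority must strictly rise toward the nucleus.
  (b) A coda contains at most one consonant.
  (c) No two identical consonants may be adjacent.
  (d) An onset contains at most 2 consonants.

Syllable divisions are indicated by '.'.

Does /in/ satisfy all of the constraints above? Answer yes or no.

/in/ — σ1 onset /∅/, coda /n/ ok → licit

yes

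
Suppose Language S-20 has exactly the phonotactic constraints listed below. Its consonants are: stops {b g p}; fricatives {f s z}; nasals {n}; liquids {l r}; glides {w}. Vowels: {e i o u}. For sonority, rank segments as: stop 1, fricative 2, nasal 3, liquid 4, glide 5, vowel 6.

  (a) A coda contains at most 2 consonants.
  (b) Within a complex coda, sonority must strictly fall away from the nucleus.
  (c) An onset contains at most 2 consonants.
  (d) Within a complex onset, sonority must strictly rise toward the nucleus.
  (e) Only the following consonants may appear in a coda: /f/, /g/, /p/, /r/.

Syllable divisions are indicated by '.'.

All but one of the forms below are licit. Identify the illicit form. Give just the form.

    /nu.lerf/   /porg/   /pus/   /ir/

/nu.lerf/ — σ1 onset /n/, coda /∅/ ok; σ2 onset /l/, coda /rf/ (4→2 falls) ok → licit
/porg/ — σ1 onset /p/, coda /rg/ (4→1 falls) ok → licit
/pus/ — violates constraint (e): syllable 1 coda contains /s/, which is not a licensed coda consonant → illicit
/ir/ — σ1 onset /∅/, coda /r/ ok → licit

/pus/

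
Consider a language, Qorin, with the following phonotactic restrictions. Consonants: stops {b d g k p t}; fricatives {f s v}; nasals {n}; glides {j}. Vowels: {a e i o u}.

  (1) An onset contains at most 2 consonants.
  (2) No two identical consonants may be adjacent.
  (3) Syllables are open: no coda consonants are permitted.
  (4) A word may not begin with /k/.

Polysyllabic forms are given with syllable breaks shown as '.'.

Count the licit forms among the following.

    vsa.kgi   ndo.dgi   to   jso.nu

4

vsa.kgi — σ1 onset /vs/ (2C), coda /∅/ ok; σ2 onset /kg/ (2C), coda /∅/ ok → licit
ndo.dgi — σ1 onset /nd/ (2C), coda /∅/ ok; σ2 onset /dg/ (2C), coda /∅/ ok → licit
to — σ1 onset /t/, coda /∅/ ok → licit
jso.nu — σ1 onset /js/ (2C), coda /∅/ ok; σ2 onset /n/, coda /∅/ ok → licit
Licit: vsa.kgi, ndo.dgi, to, jso.nu → 4.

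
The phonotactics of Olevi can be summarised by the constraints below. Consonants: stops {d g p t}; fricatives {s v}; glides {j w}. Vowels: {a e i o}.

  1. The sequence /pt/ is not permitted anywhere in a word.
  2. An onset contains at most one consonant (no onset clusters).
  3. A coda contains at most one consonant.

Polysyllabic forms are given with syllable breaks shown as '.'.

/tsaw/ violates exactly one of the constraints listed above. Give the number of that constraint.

2

/tsaw/: syllable 1 onset /ts/ has 2 consonants (> 1).
This is a violation of constraint 2: "An onset contains at most one consonant (no onset clusters)."
The remaining constraints (1, 3) are satisfied.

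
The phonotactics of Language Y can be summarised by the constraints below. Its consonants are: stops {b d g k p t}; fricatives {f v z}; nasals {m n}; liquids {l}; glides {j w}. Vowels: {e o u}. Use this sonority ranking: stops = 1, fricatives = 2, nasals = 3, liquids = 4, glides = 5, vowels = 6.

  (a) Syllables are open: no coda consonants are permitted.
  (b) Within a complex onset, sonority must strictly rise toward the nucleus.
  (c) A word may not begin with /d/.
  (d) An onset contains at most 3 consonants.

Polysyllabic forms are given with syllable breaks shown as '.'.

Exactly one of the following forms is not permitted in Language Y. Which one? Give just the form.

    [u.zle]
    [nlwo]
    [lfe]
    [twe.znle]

[lfe]

[u.zle] — σ1 onset /∅/, coda /∅/ ok; σ2 onset /zl/ (2→4 rises), coda /∅/ ok → permitted
[nlwo] — σ1 onset /nlw/ (3→4→5 rises), coda /∅/ ok → permitted
[lfe] — violates constraint (b): syllable 1 onset /lf/: /l/ (liquid, 4) → /f/ (fricative, 2) does not rise → not permitted
[twe.znle] — σ1 onset /tw/ (1→5 rises), coda /∅/ ok; σ2 onset /znl/ (2→3→4 rises), coda /∅/ ok → permitted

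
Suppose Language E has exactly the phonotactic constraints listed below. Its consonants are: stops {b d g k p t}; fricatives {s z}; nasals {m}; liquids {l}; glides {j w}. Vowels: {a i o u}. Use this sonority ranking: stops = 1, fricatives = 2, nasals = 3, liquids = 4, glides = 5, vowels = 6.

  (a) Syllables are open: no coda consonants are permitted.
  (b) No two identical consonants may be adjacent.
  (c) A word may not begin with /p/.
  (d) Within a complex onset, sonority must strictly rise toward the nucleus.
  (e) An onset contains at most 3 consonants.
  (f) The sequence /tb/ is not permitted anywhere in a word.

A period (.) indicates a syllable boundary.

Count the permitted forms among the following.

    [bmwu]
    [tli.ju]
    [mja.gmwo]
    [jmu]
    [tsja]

4

[bmwu] — σ1 onset /bmw/ (1→3→5 rises), coda /∅/ ok → permitted
[tli.ju] — σ1 onset /tl/ (1→4 rises), coda /∅/ ok; σ2 onset /j/, coda /∅/ ok → permitted
[mja.gmwo] — σ1 onset /mj/ (3→5 rises), coda /∅/ ok; σ2 onset /gmw/ (1→3→5 rises), coda /∅/ ok → permitted
[jmu] — violates constraint (d): syllable 1 onset /jm/: /j/ (glide, 5) → /m/ (nasal, 3) does not rise → not permitted
[tsja] — σ1 onset /tsj/ (1→2→5 rises), coda /∅/ ok → permitted
Permitted: [bmwu], [tli.ju], [mja.gmwo], [tsja] → 4.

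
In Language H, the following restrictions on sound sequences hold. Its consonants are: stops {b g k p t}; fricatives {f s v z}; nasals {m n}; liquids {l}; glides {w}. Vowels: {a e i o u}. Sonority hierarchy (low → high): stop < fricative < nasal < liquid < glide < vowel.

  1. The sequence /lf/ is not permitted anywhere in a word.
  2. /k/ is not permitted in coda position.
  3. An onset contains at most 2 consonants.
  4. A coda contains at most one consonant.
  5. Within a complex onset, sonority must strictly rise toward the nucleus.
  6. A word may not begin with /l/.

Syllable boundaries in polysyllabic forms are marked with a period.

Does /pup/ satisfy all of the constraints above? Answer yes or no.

yes

/pup/ — σ1 onset /p/, coda /p/ ok → phonotactically legal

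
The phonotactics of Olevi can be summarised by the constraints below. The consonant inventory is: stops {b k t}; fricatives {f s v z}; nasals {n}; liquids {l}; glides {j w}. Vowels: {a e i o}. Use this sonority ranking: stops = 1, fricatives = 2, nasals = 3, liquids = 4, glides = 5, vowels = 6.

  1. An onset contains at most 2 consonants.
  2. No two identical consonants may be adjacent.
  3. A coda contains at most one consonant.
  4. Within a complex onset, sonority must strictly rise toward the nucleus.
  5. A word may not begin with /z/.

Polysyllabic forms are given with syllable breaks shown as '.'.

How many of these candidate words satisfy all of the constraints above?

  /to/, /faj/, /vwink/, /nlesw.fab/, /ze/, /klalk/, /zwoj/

/to/ — σ1 onset /t/, coda /∅/ ok → permitted
/faj/ — σ1 onset /f/, coda /j/ ok → permitted
/vwink/ — violates constraint 3: syllable 1 coda /nk/ has 2 consonants (> 1) → not permitted
/nlesw.fab/ — violates constraint 3: syllable 1 coda /sw/ has 2 consonants (> 1) → not permitted
/ze/ — violates constraint 5: word begins with /z/ → not permitted
/klalk/ — violates constraint 3: syllable 1 coda /lk/ has 2 consonants (> 1) → not permitted
/zwoj/ — violates constraint 5: word begins with /z/ → not permitted
Permitted: /to/, /faj/ → 2.

2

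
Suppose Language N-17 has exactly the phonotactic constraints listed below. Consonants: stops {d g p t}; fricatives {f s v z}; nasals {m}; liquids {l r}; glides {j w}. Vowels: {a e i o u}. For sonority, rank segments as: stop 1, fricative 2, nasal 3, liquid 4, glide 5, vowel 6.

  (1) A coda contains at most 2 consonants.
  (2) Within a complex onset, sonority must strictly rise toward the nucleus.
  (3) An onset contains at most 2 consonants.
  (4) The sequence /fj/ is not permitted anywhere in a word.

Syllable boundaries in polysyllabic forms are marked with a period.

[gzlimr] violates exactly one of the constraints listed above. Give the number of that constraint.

3

[gzlimr]: syllable 1 onset /gzl/ has 3 consonants (> 2).
This is a violation of constraint 3: "An onset contains at most 2 consonants."
The remaining constraints (1, 2, 4) are satisfied.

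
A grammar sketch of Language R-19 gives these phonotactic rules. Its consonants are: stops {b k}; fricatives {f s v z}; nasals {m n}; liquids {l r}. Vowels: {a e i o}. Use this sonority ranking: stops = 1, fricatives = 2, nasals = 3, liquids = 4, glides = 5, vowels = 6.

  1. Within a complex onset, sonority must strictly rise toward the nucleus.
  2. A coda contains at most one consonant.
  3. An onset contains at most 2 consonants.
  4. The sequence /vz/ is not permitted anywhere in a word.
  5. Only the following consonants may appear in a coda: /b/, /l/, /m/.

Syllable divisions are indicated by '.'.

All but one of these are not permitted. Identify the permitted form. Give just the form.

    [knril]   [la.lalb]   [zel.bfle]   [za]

[za]

[knril] — violates constraint 3: syllable 1 onset /knr/ has 3 consonants (> 2) → not permitted
[la.lalb] — violates constraint 2: syllable 2 coda /lb/ has 2 consonants (> 1) → not permitted
[zel.bfle] — violates constraint 3: syllable 2 onset /bfl/ has 3 consonants (> 2) → not permitted
[za] — σ1 onset /z/, coda /∅/ ok → permitted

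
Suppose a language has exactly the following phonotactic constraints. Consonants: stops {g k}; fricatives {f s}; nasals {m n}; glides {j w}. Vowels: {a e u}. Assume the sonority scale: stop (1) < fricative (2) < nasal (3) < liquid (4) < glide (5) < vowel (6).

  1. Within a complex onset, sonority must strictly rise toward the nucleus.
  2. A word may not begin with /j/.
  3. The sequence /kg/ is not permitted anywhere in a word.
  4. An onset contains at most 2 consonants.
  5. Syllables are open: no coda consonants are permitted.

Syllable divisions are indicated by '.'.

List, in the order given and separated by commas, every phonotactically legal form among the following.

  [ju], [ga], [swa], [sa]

[ga], [swa], [sa]

[ju] — violates constraint 2: word begins with /j/ → phonotactically illegal
[ga] — σ1 onset /g/, coda /∅/ ok → phonotactically legal
[swa] — σ1 onset /sw/ (2→5 rises), coda /∅/ ok → phonotactically legal
[sa] — σ1 onset /s/, coda /∅/ ok → phonotactically legal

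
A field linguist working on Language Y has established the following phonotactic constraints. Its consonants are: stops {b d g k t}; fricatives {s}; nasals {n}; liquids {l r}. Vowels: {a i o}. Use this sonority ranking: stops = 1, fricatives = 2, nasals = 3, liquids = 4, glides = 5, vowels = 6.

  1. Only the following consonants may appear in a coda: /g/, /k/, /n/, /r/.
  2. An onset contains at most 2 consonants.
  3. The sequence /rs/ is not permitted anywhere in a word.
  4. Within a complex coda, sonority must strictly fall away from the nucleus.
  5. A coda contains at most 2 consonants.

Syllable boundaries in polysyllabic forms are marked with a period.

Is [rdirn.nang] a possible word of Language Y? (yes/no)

yes

[rdirn.nang] — σ1 onset /rd/ (2C), coda /rn/ (4→3 falls) ok; σ2 onset /n/, coda /ng/ (3→1 falls) ok → well-formed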